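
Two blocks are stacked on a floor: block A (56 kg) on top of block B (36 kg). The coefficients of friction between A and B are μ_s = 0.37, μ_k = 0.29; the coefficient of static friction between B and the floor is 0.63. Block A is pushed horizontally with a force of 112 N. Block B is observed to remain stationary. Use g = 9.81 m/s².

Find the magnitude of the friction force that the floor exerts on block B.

f ≈ 112 N

Normal force at the A–B interface: N₁ = m_A g = 549.4 N.
So the A–B interface can sustain at most μ_s N₁ = 203.3 N of static friction.
Since P = 112 N ≤ 203.3 N, A does not slip on B; friction on A equals P = 112 N.
B experiences an equal 112 N forward from A (third law). B is in equilibrium, so the floor supplies f₂ = 112 N of static friction (limit μ_s(m_A+m_B)g = 568.6 N, not exceeded).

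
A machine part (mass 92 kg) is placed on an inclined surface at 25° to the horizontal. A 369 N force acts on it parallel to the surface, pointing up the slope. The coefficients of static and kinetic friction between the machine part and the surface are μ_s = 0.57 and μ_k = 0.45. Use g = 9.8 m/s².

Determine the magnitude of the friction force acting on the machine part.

f ≈ 12 N (up the incline)

Normal force: N = m g cos θ = 92 × 9.8 × cos 25° = 817.1 N.
For equilibrium along the incline the friction force must supply f = m g sin θ − P = 381 − 369 = 12.03 N (positive meaning up-slope).
The static-friction ceiling is μ_s N = 0.57 × 817.1 = 465.8 N.
Since |12.03| ≤ 465.8 N, static friction is sufficient; f equals the required value, not μ_s N.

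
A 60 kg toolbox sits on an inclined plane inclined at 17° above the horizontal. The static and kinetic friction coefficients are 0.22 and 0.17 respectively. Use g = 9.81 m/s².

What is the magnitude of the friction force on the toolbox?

Normal force: N = m g cos θ = 60 × 9.81 × cos 17° = 562.9 N.
For equilibrium along the incline, friction must balance the weight component: f = m g sin θ = 172.1 N up the slope.
Maximum static friction available: μ_s N = 0.22 × 562.9 = 123.8 N.
|172.1| exceeds 123.8 N, so the toolbox slips down-slope; friction is kinetic, f = μ_k N = 0.17×562.9 = 95.7 N.

f ≈ 95.7 N (up the incline)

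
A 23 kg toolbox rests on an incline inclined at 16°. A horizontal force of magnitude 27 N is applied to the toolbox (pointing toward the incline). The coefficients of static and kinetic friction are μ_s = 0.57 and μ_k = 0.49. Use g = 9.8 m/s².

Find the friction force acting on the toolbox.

f ≈ 36.2 N (up the incline)

The horizontal push has a component P sin θ into the surface, so N = m g cos θ + P sin θ = 216.7 + 7.442 = 224.1 N.
Parallel to the incline: P cos θ − m g sin θ = 25.95 − 62.13 = -36.17 N; the friction needed to balance this is 36.17 N acting up the slope.
The limit of static friction is μ_s N = 127.7 N.
Since 36.17 N is within the 127.7 N limit, the toolbox stays put and friction is exactly 36.2 N.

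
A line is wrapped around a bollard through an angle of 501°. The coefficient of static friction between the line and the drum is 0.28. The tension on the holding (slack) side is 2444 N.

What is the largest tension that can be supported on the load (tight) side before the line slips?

At impending slip the capstan equation gives T₂/T₁ = e^{μβ} with β in radians.
β = 501° × π/180 = 8.744 rad.
e^{μβ} = e^{0.28×8.744} = 11.57.
T₂ = T₁ · e^{μβ} = 2444 × 11.57 = 28300 N.

T_max ≈ 28300 N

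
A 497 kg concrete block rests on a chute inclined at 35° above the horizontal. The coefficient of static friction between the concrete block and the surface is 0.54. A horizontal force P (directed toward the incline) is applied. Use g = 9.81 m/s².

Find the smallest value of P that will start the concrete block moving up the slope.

At impending motion up the slope, friction acts down-slope at its limit: f = μ_s N.
Perpendicular to the incline: N = m g cos θ + P sin θ.
Along the incline: P cos θ = m g sin θ + μ_s N = m g sin θ + μ_s (m g cos θ + P sin θ).
Solving, P (cos θ − μ_s sin θ) = m g (sin θ + μ_s cos θ), so P = 497×9.81×(sin 35° + 0.54 cos 35°)/(cos 35° − 0.54 sin 35°) = 4880×1.016/0.5094 = 9720 N.

P ≈ 9720 N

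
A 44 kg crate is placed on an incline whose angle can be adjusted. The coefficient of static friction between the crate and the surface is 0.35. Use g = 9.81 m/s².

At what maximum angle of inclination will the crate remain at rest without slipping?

θ_max ≈ 19.3°

At the slip threshold, m g sin θ = μ_s · m g cos θ, so tan θ = μ_s.
θ_max = arctan(0.35) = 19.3°.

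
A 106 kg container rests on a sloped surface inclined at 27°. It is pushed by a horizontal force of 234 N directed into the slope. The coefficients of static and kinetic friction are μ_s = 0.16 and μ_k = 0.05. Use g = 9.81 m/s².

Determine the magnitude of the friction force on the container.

f ≈ 51.6 N (up the incline)

The horizontal push has a component P sin θ into the surface, so N = m g cos θ + P sin θ = 926.5 + 106.2 = 1033 N.
Parallel to the incline: P cos θ − m g sin θ = 208.5 − 472.1 = -263.6 N; the friction needed to balance this is 263.6 N acting up the slope.
Maximum static friction: μ_s N = 0.16 × 1033 = 165.2 N.
The required 263.6 N exceeds the static limit, so the container slides down-slope and f = μ_k N = 0.05×1033 = 51.6 N.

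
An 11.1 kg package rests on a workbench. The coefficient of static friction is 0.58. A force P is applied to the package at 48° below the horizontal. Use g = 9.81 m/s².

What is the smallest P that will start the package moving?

P ≈ 265 N

N = m g + P sin α (the push presses the package into the workbench).
At impending slip, P cos α = μ_s N = μ_s (m g + P sin α).
Solving: P (cos α − μ_s sin α) = μ_s m g → P = 0.58×109/(cos 48° − 0.58 sin 48°) = 63.2/0.2381 = 265 N.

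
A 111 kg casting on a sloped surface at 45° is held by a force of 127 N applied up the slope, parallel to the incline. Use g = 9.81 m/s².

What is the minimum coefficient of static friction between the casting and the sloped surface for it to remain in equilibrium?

μ_s,min ≈ 0.835

N = m g cos θ = 770 N.
Friction must make up the shortfall along the incline: f = m g sin θ − P = 770 − 127 = 643 N.
At the threshold f = μ_s N, so μ_s,min = 643/770 = 0.835.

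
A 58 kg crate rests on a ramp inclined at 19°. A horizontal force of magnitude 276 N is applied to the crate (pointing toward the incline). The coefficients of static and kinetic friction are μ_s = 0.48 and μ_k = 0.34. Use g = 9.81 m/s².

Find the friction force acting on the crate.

f ≈ 75.7 N (down the incline)

Normal direction: N = m g cos θ + P sin θ = 627.8 N.
Parallel to the incline: P cos θ − m g sin θ = 261 − 185.2 = 75.72 N; the friction needed to balance this is 75.72 N acting down the slope.
Maximum static friction: μ_s N = 0.48 × 627.8 = 301.4 N.
|f_req| = 75.72 ≤ 301.4 N → the crate is in equilibrium; friction equals the required value.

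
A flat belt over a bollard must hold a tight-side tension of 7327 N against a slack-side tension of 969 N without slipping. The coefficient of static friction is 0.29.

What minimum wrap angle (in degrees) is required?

T₂/T₁ = e^{μβ} → β = ln(T₂/T₁)/μ.
β = ln(7327/969)/0.29 = 2.023/0.29 = 6.976 rad.
In degrees: β = 6.976 × 180/π = 400°.

β_min ≈ 400°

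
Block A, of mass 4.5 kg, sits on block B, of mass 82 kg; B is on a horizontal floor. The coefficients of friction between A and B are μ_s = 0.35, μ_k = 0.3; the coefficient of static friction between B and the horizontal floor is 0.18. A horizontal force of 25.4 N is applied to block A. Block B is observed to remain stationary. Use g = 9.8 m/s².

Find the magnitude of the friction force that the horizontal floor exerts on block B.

Between the blocks, N₁ = m_A g = 44.1 N.
So the A–B interface can sustain at most μ_s N₁ = 15.43 N of static friction.
Since P = 25.4 N > 15.43 N, A slides on B; the A–B friction is kinetic: f₁ = μ_k N₁ = 0.3×44.1 = 13.2 N.
B experiences an equal 13.2 N forward from A (third law). B is in equilibrium, so the floor supplies f₂ = 13.2 N of static friction (limit μ_s(m_A+m_B)g = 152.6 N, not exceeded).

f ≈ 13.2 N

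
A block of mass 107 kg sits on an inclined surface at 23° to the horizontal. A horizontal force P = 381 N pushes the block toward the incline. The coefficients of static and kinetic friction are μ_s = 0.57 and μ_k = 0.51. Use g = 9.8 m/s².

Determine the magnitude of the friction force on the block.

f ≈ 59 N (up the incline)

The horizontal push has a component P sin θ into the surface, so N = m g cos θ + P sin θ = 965.2 + 148.9 = 1114 N.
Parallel to the incline: P cos θ − m g sin θ = 350.7 − 409.7 = -59.01 N; the friction needed to balance this is 59.01 N acting up the slope.
The limit of static friction is μ_s N = 635 N.
|f_req| = 59.01 ≤ 635 N → the block is in equilibrium; friction equals the required value.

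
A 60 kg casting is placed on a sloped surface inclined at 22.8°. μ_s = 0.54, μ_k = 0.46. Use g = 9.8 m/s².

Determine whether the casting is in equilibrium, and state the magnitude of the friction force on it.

N = m g cos θ = 542 N.
Down-slope weight component: m g sin θ = 228 N.
μ_s N = 293 N.
228 ≤ 293 N, so it stays put; friction = 228 N.

f ≈ 228 N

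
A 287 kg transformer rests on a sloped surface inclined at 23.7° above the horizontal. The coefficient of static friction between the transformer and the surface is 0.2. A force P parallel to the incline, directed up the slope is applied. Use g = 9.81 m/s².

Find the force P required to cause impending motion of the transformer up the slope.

At impending motion up the slope, friction acts down-slope at its limit: f = μ_s N.
P is parallel to the surface, so N = m g cos θ = 2580 N.
Along the incline: P = m g sin θ + μ_s N = 1130 + 0.2×2580 = 1650 N.

P ≈ 1650 N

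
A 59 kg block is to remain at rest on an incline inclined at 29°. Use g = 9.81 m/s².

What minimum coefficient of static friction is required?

At the slip threshold m g sin θ = μ_s m g cos θ, so μ_s,min = tan θ.
μ_s,min = tan 29° = 0.554.

μ_s,min ≈ 0.554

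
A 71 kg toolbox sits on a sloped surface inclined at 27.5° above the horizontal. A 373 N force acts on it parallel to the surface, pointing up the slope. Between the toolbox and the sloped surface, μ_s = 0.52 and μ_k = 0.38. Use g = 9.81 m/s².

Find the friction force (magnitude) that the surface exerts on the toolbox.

Perpendicular to the surface, N = m g cos θ = 71·9.81·cos 27.5° = 617.8 N.
Parallel to the incline, ΣF = 0 gives f = m g sin θ − P = 321.6 − 373 = -51.39 N (up-slope positive).
Static friction can supply at most μ_s N = 321.3 N.
Since |-51.39| ≤ 321.3 N, static friction is sufficient; f equals the required value, not μ_s N.

f ≈ 51.4 N (down the incline)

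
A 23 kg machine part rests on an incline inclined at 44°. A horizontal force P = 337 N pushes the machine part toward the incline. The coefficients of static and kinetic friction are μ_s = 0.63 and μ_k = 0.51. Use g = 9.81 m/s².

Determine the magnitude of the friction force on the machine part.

Resolve perpendicular to the incline: N = m g cos θ + P sin θ = 23×9.81×cos 44° + 337×sin 44° = 396.4 N.
Along the incline, the net driving force (taking up-slope positive) is P cos θ − m g sin θ = 242.4 − 156.7 = 85.68 N, so equilibrium requires friction f = -85.68 N (down-slope).
Maximum static friction: μ_s N = 0.63 × 396.4 = 249.7 N.
|f_req| = 85.68 ≤ 249.7 N → the machine part is in equilibrium; friction equals the required value.

f ≈ 85.7 N (down the incline)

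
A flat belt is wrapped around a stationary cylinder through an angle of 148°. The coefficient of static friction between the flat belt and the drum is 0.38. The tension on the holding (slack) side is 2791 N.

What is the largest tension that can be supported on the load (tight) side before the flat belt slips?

T_max ≈ 7450 N

At impending slip the capstan equation gives T₂/T₁ = e^{μβ} with β in radians.
β = 148° × π/180 = 2.583 rad.
e^{μβ} = e^{0.38×2.583} = 2.669.
T₂ = T₁ · e^{μβ} = 2791 × 2.669 = 7450 N.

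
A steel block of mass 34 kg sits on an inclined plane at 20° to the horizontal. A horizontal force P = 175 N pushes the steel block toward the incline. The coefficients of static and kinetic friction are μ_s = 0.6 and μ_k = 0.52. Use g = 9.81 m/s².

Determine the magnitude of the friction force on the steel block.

The horizontal push has a component P sin θ into the surface, so N = m g cos θ + P sin θ = 313.4 + 59.85 = 373.3 N.
Parallel to the incline: P cos θ − m g sin θ = 164.4 − 114.1 = 50.37 N; the friction needed to balance this is 50.37 N acting down the slope.
The limit of static friction is μ_s N = 224 N.
Since 50.37 N is within the 224 N limit, the steel block stays put and friction is exactly 50.4 N.

f ≈ 50.4 N (down the incline)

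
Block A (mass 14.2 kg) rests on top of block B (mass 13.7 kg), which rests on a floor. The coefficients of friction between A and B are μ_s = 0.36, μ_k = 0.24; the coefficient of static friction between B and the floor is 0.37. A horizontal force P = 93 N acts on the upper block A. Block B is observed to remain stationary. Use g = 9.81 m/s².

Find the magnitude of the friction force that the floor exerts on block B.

f ≈ 33.4 N

Between the blocks, N₁ = m_A g = 139.3 N.
So the A–B interface can sustain at most μ_s N₁ = 50.15 N of static friction.
P = 93 N exceeds that limit, so A slips over B and the interface friction becomes kinetic: f₁ = μ_k N₁ = 0.24×139.3 = 33.4 N.
B experiences an equal 33.4 N forward from A (third law). B is in equilibrium, so the floor supplies f₂ = 33.4 N of static friction (limit μ_s(m_A+m_B)g = 101.3 N, not exceeded).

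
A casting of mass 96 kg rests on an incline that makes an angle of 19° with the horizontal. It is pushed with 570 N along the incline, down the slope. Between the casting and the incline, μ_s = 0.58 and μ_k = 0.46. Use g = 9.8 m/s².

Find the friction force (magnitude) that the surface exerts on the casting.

The normal reaction is N = m g cos θ = 889.5 N.
The friction needed for equilibrium is m g sin θ + P = 306.3 + 570 = 876.3 N, measured positive up-slope.
Maximum static friction available: μ_s N = 0.58 × 889.5 = 515.9 N.
|876.3| exceeds 515.9 N, so the casting slips down-slope; friction is kinetic, f = μ_k N = 0.46×889.5 = 409 N.

f ≈ 409 N (up the incline)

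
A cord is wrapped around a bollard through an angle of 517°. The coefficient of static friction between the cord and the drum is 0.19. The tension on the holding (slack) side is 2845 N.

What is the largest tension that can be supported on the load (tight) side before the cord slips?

At impending slip the capstan equation gives T₂/T₁ = e^{μβ} with β in radians.
β = 517° × π/180 = 9.023 rad.
e^{μβ} = e^{0.19×9.023} = 5.554.
T₂ = T₁ · e^{μβ} = 2845 × 5.554 = 15800 N.

T_max ≈ 15800 N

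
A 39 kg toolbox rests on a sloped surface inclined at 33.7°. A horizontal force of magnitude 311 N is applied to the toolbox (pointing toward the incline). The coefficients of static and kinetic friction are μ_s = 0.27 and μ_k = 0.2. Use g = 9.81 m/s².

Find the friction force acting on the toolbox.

f ≈ 46.5 N (down the incline)

Resolve perpendicular to the incline: N = m g cos θ + P sin θ = 39×9.81×cos 33.7° + 311×sin 33.7° = 490.9 N.
Along the incline, the net driving force (taking up-slope positive) is P cos θ − m g sin θ = 258.7 − 212.3 = 46.46 N, so equilibrium requires friction f = -46.46 N (down-slope).
Maximum static friction: μ_s N = 0.27 × 490.9 = 132.5 N.
Since 46.46 N is within the 132.5 N limit, the toolbox stays put and friction is exactly 46.5 N.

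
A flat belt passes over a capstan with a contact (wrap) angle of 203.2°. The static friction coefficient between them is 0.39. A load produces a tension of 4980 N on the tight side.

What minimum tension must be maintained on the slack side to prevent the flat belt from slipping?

T_min ≈ 1250 N

Capstan equation at impending slip: T_tight/T_slack = e^{μβ}.
β = 203.2° = 3.547 rad; e^{μβ} = e^{0.39×3.547} = 3.987.
T_slack = T_tight / e^{μβ} = 4980 / 3.987 = 1250 N.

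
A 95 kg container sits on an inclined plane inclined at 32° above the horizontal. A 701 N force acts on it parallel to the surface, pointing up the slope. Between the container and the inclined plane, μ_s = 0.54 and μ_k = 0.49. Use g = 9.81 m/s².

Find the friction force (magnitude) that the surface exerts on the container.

f ≈ 207 N (down the incline)

Normal force: N = m g cos θ = 95 × 9.81 × cos 32° = 790.3 N.
Parallel to the incline, ΣF = 0 gives f = m g sin θ − P = 493.9 − 701 = -207.1 N (up-slope positive).
The static-friction ceiling is μ_s N = 0.54 × 790.3 = 426.8 N.
Since |-207.1| ≤ 426.8 N, static friction is sufficient; f equals the required value, not μ_s N.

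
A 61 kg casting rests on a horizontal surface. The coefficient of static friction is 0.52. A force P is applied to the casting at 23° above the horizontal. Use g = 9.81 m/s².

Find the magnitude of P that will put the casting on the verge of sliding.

P ≈ 277 N

N = m g − P sin α (the pull lifts the casting).
At impending slip, P cos α = μ_s N = μ_s (m g − P sin α).
Solving: P (cos α + μ_s sin α) = μ_s m g → P = 0.52×598/(cos 23° + 0.52 sin 23°) = 311/1.124 = 277 N.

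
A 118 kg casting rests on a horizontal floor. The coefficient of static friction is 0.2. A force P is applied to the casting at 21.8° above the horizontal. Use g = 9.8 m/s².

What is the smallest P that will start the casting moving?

N = m g − P sin α (the pull lifts the casting).
At impending slip, P cos α = μ_s N = μ_s (m g − P sin α).
Solving: P (cos α + μ_s sin α) = μ_s m g → P = 0.2×1160/(cos 21.8° + 0.2 sin 21.8°) = 231/1.003 = 231 N.

P ≈ 231 N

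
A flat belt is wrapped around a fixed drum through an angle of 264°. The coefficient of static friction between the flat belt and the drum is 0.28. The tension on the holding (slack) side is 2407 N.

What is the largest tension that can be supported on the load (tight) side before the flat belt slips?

At impending slip the capstan equation gives T₂/T₁ = e^{μβ} with β in radians.
β = 264° × π/180 = 4.608 rad.
e^{μβ} = e^{0.28×4.608} = 3.633.
T₂ = T₁ · e^{μβ} = 2407 × 3.633 = 8750 N.

T_max ≈ 8750 N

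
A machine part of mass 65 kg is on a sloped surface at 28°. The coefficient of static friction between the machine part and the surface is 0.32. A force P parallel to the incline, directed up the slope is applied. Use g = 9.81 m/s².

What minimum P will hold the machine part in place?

The machine part tends to slide down (tan θ > μ_s), so at the point of impending slip friction acts up-slope at its limit: f = μ_s N.
P is parallel to the surface, so N = m g cos θ = 563 N.
Along the incline: P + μ_s N = m g sin θ, so P = 299 − 0.32×563 = 119 N.

P_min ≈ 119 N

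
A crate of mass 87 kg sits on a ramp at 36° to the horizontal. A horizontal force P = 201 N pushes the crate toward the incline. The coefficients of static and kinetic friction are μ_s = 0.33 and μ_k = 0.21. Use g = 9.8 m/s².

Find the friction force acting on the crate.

f ≈ 170 N (up the incline)

Normal direction: N = m g cos θ + P sin θ = 807.9 N.
Along the incline, the net driving force (taking up-slope positive) is P cos θ − m g sin θ = 162.6 − 501.1 = -338.5 N, so equilibrium requires friction f = 338.5 N (up-slope).
The limit of static friction is μ_s N = 266.6 N.
The required 338.5 N exceeds the static limit, so the crate slides down-slope and f = μ_k N = 0.21×807.9 = 170 N.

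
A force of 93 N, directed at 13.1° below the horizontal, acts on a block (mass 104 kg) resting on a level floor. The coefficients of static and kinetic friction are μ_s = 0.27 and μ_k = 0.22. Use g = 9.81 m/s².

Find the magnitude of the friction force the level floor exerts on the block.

f ≈ 90.6 N

Vertical equilibrium gives N = m g + P sin α = 1041 N.
Horizontally, friction must balance P cos α = 90.58 N.
μ_s N = 0.27 × 1041 = 281.2 N.
90.58 ≤ 281.2 N → static; friction equals the required 90.6 N.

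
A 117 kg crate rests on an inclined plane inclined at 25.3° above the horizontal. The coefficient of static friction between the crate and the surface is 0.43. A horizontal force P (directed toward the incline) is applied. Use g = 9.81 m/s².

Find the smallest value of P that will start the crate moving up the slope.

P ≈ 1300 N

At impending motion up the slope, friction acts down-slope at its limit: f = μ_s N.
Perpendicular to the incline: N = m g cos θ + P sin θ.
Along the incline: P cos θ = m g sin θ + μ_s N = m g sin θ + μ_s (m g cos θ + P sin θ).
Solving, P (cos θ − μ_s sin θ) = m g (sin θ + μ_s cos θ), so P = 117×9.81×(sin 25.3° + 0.43 cos 25.3°)/(cos 25.3° − 0.43 sin 25.3°) = 1150×0.8161/0.7203 = 1300 N.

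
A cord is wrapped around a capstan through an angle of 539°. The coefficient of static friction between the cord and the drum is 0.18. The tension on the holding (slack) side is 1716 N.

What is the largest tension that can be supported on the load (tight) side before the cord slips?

T_max ≈ 9330 N

At impending slip the capstan equation gives T₂/T₁ = e^{μβ} with β in radians.
β = 539° × π/180 = 9.407 rad.
e^{μβ} = e^{0.18×9.407} = 5.437.
T₂ = T₁ · e^{μβ} = 1716 × 5.437 = 9330 N.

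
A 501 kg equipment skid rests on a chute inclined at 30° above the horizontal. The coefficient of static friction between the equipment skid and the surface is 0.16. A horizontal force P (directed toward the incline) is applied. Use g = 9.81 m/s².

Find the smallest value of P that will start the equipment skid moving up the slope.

At impending motion up the slope, friction acts down-slope at its limit: f = μ_s N.
Perpendicular to the incline: N = m g cos θ + P sin θ.
Along the incline: P cos θ = m g sin θ + μ_s N = m g sin θ + μ_s (m g cos θ + P sin θ).
Solving, P (cos θ − μ_s sin θ) = m g (sin θ + μ_s cos θ), so P = 501×9.81×(sin 30° + 0.16 cos 30°)/(cos 30° − 0.16 sin 30°) = 4910×0.6386/0.786 = 3990 N.

P ≈ 3990 N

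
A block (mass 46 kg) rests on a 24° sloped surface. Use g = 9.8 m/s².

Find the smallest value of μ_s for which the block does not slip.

At the slip threshold m g sin θ = μ_s m g cos θ, so μ_s,min = tan θ.
μ_s,min = tan 24° = 0.445.

μ_s,min ≈ 0.445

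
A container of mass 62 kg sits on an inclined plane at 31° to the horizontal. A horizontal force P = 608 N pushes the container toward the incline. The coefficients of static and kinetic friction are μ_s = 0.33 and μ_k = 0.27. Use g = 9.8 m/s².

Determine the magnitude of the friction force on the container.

f ≈ 208 N (down the incline)

Resolve perpendicular to the incline: N = m g cos θ + P sin θ = 62×9.8×cos 31° + 608×sin 31° = 834 N.
Along the incline, the net driving force (taking up-slope positive) is P cos θ − m g sin θ = 521.2 − 312.9 = 208.2 N, so equilibrium requires friction f = -208.2 N (down-slope).
Maximum static friction: μ_s N = 0.33 × 834 = 275.2 N.
|f_req| = 208.2 ≤ 275.2 N → the container is in equilibrium; friction equals the required value.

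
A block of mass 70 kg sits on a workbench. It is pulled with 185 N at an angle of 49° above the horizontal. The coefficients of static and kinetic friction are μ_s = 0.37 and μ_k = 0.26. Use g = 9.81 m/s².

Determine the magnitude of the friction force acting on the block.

N = m g − P sin α = 686.7 − 185×sin 49° = 547.1 N.
For equilibrium, f = P cos α = 185×cos 49° = 121.4 N.
μ_s N = 0.37 × 547.1 = 202.4 N.
Since 121.4 N does not exceed the limit, the block stays at rest and f = 121 N.

f ≈ 121 N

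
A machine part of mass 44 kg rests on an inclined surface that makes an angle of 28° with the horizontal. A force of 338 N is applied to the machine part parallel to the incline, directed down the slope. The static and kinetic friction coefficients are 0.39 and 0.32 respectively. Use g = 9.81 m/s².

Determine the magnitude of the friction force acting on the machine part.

The normal reaction is N = m g cos θ = 381.1 N.
Parallel to the incline, ΣF = 0 gives f = m g sin θ + P = 202.6 + 338 = 540.6 N (up-slope positive).
Static friction can supply at most μ_s N = 148.6 N.
Since |540.6| > 148.6 N, static friction cannot hold it; the machine part slides down the incline and kinetic friction applies: f = μ_k N = 0.32 × 381.1 = 122 N.

f ≈ 122 N (up the incline)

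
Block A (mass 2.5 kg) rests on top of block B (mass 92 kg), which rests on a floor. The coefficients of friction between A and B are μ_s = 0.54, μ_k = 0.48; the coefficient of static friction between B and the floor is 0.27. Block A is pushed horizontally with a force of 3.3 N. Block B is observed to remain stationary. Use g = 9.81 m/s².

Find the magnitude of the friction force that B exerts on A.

The normal force B exerts on A is simply A's weight, N₁ = 24.53 N.
Maximum static friction on A from B: μ_s N₁ = 0.54×24.53 = 13.24 N.
P = 3.3 N is within that limit, so A and B move together (both at rest); the A–B friction is simply f₁ = P = 3.3 N.
B experiences an equal 3.3 N forward from A (third law). B is in equilibrium, so the floor supplies f₂ = 3.3 N of static friction (limit μ_s(m_A+m_B)g = 250.3 N, not exceeded).

f ≈ 3.3 N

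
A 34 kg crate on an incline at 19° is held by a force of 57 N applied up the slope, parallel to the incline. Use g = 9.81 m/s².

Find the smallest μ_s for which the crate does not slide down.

N = m g cos θ = 315.4 N.
Friction must make up the shortfall along the incline: f = m g sin θ − P = 108.6 − 57 = 51.59 N.
At the threshold f = μ_s N, so μ_s,min = 51.59/315.4 = 0.164.

μ_s,min ≈ 0.164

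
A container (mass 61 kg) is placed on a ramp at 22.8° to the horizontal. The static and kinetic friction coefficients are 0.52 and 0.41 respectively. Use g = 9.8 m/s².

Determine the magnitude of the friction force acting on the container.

f ≈ 232 N (up the incline)

Normal force: N = m g cos θ = 61 × 9.8 × cos 22.8° = 551.1 N.
For equilibrium along the incline, friction must balance the weight component: f = m g sin θ = 231.7 N up the slope.
Static friction can supply at most μ_s N = 286.6 N.
Since |231.7| ≤ 286.6 N, the container remains in static equilibrium and friction takes exactly the required value.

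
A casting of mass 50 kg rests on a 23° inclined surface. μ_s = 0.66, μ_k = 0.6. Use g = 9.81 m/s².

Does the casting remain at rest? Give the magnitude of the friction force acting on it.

f ≈ 192 N

N = m g cos θ = 452 N.
Down-slope weight component: m g sin θ = 192 N.
μ_s N = 298 N.
192 ≤ 298 N, so it stays put; friction = 192 N.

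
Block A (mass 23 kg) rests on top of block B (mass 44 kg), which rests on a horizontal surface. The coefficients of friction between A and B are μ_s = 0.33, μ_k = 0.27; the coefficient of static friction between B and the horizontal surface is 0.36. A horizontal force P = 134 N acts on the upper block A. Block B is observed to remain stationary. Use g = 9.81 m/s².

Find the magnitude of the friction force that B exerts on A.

Normal force at the A–B interface: N₁ = m_A g = 225.6 N.
Maximum static friction on A from B: μ_s N₁ = 0.33×225.6 = 74.46 N.
Since P = 134 N > 74.46 N, A slides on B; the A–B friction is kinetic: f₁ = μ_k N₁ = 0.27×225.6 = 60.9 N.
B experiences an equal 60.9 N forward from A (third law). B is in equilibrium, so the floor supplies f₂ = 60.9 N of static friction (limit μ_s(m_A+m_B)g = 236.6 N, not exceeded).

f ≈ 60.9 N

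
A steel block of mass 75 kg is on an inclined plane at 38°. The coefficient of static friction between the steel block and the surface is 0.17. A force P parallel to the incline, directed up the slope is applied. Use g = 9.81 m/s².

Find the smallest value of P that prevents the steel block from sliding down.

P_min ≈ 354 N

The steel block tends to slide down (tan θ > μ_s), so at the point of impending slip friction acts up-slope at its limit: f = μ_s N.
P is parallel to the surface, so N = m g cos θ = 580 N.
Along the incline: P + μ_s N = m g sin θ, so P = 453 − 0.17×580 = 354 N.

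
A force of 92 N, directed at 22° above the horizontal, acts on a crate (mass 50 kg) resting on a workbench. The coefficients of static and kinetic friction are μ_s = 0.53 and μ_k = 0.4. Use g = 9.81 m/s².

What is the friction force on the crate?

f ≈ 85.3 N

N = m g − P sin α = 490.5 − 92×sin 22° = 456 N.
The horizontal driving force is P cos α = 85.3 N, so equilibrium needs friction f = 85.3 N.
The static-friction limit is μ_s N = 241.7 N.
85.3 ≤ 241.7 N → static; friction equals the required 85.3 N.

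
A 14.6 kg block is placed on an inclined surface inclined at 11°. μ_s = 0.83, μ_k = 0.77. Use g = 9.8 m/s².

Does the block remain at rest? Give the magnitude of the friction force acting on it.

f ≈ 27.3 N

N = m g cos θ = 140 N.
Down-slope weight component: m g sin θ = 27.3 N.
μ_s N = 117 N.
27.3 ≤ 117 N, so it stays put; friction = 27.3 N.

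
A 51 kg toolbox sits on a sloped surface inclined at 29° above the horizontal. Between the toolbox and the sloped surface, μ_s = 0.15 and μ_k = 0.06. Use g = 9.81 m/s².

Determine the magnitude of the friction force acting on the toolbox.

f ≈ 26.3 N (up the incline)

Normal force: N = m g cos θ = 51 × 9.81 × cos 29° = 437.6 N.
Along the slope the weight component is m g sin θ = 242.6 N; friction must supply exactly this, acting up-slope.
The static-friction ceiling is μ_s N = 0.15 × 437.6 = 65.64 N.
|242.6| exceeds 65.64 N, so the toolbox slips down-slope; friction is kinetic, f = μ_k N = 0.06×437.6 = 26.3 N.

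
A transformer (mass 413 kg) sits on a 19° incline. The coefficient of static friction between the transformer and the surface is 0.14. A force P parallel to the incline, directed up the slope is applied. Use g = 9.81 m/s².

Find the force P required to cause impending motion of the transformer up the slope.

P ≈ 1860 N

At impending motion up the slope, friction acts down-slope at its limit: f = μ_s N.
P is parallel to the surface, so N = m g cos θ = 3830 N.
Along the incline: P = m g sin θ + μ_s N = 1320 + 0.14×3830 = 1860 N.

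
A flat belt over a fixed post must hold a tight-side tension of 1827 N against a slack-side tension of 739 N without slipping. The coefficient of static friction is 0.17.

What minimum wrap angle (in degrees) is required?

β_min ≈ 305°

T₂/T₁ = e^{μβ} → β = ln(T₂/T₁)/μ.
β = ln(1827/739)/0.17 = 0.9051/0.17 = 5.324 rad.
In degrees: β = 5.324 × 180/π = 305°.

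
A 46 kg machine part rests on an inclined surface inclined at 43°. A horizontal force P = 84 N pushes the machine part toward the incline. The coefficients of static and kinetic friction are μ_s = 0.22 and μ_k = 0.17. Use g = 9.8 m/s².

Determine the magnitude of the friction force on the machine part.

f ≈ 65.8 N (up the incline)

The horizontal push has a component P sin θ into the surface, so N = m g cos θ + P sin θ = 329.7 + 57.29 = 387 N.
Along the incline, the net driving force (taking up-slope positive) is P cos θ − m g sin θ = 61.43 − 307.4 = -246 N, so equilibrium requires friction f = 246 N (up-slope).
Maximum static friction: μ_s N = 0.22 × 387 = 85.14 N.
|f_req| = 246 > 85.14 N → the machine part slides down the incline; f = μ_k N = 0.17 × 387 = 65.8 N.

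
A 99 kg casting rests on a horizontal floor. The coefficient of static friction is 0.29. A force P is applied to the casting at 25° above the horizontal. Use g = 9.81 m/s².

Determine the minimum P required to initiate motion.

P ≈ 274 N

N = m g − P sin α (the pull lifts the casting).
At impending slip, P cos α = μ_s N = μ_s (m g − P sin α).
Solving: P (cos α + μ_s sin α) = μ_s m g → P = 0.29×971/(cos 25° + 0.29 sin 25°) = 282/1.029 = 274 N.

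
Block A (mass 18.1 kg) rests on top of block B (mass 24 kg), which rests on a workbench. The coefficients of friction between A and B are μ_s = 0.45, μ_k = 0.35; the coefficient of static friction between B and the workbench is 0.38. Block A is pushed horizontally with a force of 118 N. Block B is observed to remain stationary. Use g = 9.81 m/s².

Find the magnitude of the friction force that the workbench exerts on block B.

Normal force at the A–B interface: N₁ = m_A g = 177.6 N.
Maximum static friction on A from B: μ_s N₁ = 0.45×177.6 = 79.9 N.
P = 118 N exceeds that limit, so A slips over B and the interface friction becomes kinetic: f₁ = μ_k N₁ = 0.35×177.6 = 62.1 N.
B experiences an equal 62.1 N forward from A (third law). B is in equilibrium, so the floor supplies f₂ = 62.1 N of static friction (limit μ_s(m_A+m_B)g = 156.9 N, not exceeded).

f ≈ 62.1 N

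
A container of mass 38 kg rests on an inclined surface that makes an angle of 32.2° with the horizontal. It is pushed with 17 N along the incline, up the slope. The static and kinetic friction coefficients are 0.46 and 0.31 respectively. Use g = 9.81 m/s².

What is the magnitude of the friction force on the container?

The normal reaction is N = m g cos θ = 315.4 N.
For equilibrium along the incline the friction force must supply f = m g sin θ − P = 198.6 − 17 = 181.6 N (positive meaning up-slope).
Maximum static friction available: μ_s N = 0.46 × 315.4 = 145.1 N.
Since |181.6| > 145.1 N, static friction cannot hold it; the container slides down the incline and kinetic friction applies: f = μ_k N = 0.31 × 315.4 = 97.8 N.

f ≈ 97.8 N (up the incline)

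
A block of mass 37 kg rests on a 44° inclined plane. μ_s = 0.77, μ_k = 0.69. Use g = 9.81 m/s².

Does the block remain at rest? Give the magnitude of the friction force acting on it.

N = m g cos θ = 261 N.
Down-slope weight component: m g sin θ = 252 N.
μ_s N = 201 N.
252 > 201 N, so it slides; kinetic friction f = μ_k N = 0.69×261 = 180 N.

f ≈ 180 N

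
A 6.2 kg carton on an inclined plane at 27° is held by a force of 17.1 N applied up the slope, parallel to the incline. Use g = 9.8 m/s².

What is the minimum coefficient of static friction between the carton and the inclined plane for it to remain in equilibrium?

N = m g cos θ = 54.14 N.
Friction must make up the shortfall along the incline: f = m g sin θ − P = 27.58 − 17.1 = 10.48 N.
At the threshold f = μ_s N, so μ_s,min = 10.48/54.14 = 0.194.

μ_s,min ≈ 0.194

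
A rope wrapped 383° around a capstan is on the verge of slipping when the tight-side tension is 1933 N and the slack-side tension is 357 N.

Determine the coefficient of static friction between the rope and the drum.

μ ≈ 0.253

T₂/T₁ = e^{μβ} → μ = ln(T₂/T₁)/β.
β = 383° = 6.685 rad.
μ = ln(1933/357)/6.685 = ln(5.415)/6.685 = 0.253.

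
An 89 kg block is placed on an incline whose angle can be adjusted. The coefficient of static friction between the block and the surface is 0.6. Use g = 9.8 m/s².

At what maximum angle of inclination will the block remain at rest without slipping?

θ_max ≈ 31°

At the slip threshold, m g sin θ = μ_s · m g cos θ, so tan θ = μ_s.
θ_max = arctan(0.6) = 31°.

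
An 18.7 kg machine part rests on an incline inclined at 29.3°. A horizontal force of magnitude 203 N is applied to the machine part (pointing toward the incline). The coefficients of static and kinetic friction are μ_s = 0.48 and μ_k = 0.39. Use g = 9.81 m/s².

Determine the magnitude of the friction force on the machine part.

Normal direction: N = m g cos θ + P sin θ = 259.3 N.
Along the incline, the net driving force (taking up-slope positive) is P cos θ − m g sin θ = 177 − 89.78 = 87.25 N, so equilibrium requires friction f = -87.25 N (down-slope).
Maximum static friction: μ_s N = 0.48 × 259.3 = 124.5 N.
|f_req| = 87.25 ≤ 124.5 N → the machine part is in equilibrium; friction equals the required value.

f ≈ 87.3 N (down the incline)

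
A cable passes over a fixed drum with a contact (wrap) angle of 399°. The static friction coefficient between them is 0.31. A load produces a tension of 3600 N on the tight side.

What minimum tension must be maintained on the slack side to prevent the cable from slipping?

Capstan equation at impending slip: T_tight/T_slack = e^{μβ}.
β = 399° = 6.964 rad; e^{μβ} = e^{0.31×6.964} = 8.661.
T_slack = T_tight / e^{μβ} = 3600 / 8.661 = 416 N.

T_min ≈ 416 N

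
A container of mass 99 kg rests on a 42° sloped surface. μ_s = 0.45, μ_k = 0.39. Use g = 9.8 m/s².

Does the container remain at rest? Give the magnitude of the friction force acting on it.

f ≈ 281 N

N = m g cos θ = 721 N.
Down-slope weight component: m g sin θ = 649 N.
μ_s N = 324 N.
649 > 324 N, so it slides; kinetic friction f = μ_k N = 0.39×721 = 281 N.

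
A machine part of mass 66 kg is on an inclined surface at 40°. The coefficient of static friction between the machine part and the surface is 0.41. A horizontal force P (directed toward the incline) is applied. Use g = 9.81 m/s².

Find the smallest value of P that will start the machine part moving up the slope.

At impending motion up the slope, friction acts down-slope at its limit: f = μ_s N.
Perpendicular to the incline: N = m g cos θ + P sin θ.
Along the incline: P cos θ = m g sin θ + μ_s N = m g sin θ + μ_s (m g cos θ + P sin θ).
Solving, P (cos θ − μ_s sin θ) = m g (sin θ + μ_s cos θ), so P = 66×9.81×(sin 40° + 0.41 cos 40°)/(cos 40° − 0.41 sin 40°) = 647×0.9569/0.5025 = 1230 N.

P ≈ 1230 N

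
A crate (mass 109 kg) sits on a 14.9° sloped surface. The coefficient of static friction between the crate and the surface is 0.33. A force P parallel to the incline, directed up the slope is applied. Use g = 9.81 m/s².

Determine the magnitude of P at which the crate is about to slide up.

At impending motion up the slope, friction acts down-slope at its limit: f = μ_s N.
P is parallel to the surface, so N = m g cos θ = 1030 N.
Along the incline: P = m g sin θ + μ_s N = 275 + 0.33×1030 = 616 N.

P ≈ 616 N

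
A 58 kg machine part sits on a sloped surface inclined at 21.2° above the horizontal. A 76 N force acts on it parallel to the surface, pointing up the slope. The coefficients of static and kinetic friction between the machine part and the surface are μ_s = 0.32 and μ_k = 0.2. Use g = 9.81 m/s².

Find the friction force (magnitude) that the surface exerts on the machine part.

f ≈ 130 N (up the incline)

Normal force: N = m g cos θ = 58 × 9.81 × cos 21.2° = 530.5 N.
The friction needed for equilibrium is m g sin θ − P = 205.8 − 76 = 129.8 N, measured positive up-slope.
The static-friction ceiling is μ_s N = 0.32 × 530.5 = 169.8 N.
Since |129.8| ≤ 169.8 N, no slip — friction simply equals what equilibrium demands.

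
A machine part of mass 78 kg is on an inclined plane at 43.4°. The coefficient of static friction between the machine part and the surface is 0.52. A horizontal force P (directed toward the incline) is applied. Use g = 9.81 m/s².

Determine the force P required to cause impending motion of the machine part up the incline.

P ≈ 2210 N

At impending motion up the slope, friction acts down-slope at its limit: f = μ_s N.
Perpendicular to the incline: N = m g cos θ + P sin θ.
Along the incline: P cos θ = m g sin θ + μ_s N = m g sin θ + μ_s (m g cos θ + P sin θ).
Solving, P (cos θ − μ_s sin θ) = m g (sin θ + μ_s cos θ), so P = 78×9.81×(sin 43.4° + 0.52 cos 43.4°)/(cos 43.4° − 0.52 sin 43.4°) = 765×1.065/0.3693 = 2210 N.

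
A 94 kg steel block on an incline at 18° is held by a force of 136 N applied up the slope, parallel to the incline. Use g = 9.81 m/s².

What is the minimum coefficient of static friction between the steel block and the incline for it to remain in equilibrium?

μ_s,min ≈ 0.17

N = m g cos θ = 877 N.
Friction must make up the shortfall along the incline: f = m g sin θ − P = 285 − 136 = 149 N.
At the threshold f = μ_s N, so μ_s,min = 149/877 = 0.17.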